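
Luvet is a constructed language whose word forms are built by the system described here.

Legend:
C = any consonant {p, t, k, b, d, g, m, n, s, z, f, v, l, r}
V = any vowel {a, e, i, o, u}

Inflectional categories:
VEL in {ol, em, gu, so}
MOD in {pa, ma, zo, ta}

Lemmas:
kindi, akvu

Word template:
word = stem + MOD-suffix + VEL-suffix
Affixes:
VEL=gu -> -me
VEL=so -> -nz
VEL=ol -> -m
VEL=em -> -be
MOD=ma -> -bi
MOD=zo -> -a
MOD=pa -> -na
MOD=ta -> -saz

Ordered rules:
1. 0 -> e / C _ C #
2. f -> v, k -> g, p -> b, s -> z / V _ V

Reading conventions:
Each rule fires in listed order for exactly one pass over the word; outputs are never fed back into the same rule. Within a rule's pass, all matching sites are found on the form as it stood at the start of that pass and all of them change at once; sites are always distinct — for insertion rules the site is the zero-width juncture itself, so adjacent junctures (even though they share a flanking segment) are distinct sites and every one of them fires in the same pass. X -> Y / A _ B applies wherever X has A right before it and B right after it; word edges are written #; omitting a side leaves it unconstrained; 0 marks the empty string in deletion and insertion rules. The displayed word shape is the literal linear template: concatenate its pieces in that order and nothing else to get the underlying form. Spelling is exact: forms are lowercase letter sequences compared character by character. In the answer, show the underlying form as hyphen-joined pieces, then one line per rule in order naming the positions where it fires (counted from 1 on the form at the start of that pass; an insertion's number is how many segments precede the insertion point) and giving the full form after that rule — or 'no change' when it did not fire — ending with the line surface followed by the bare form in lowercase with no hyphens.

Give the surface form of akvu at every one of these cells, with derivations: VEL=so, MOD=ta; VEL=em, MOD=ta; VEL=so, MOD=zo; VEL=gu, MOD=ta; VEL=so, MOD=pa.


cell VEL=so, MOD=ta:
underlying: akvu-saz-nz
1. 0 -> e / C _ C #: inserts after position(s) 8: akvusaznez
2. f -> v, k -> g, p -> b, s -> z / V _ V: fires at position(s) 5: akvuzaznez
surface: akvuzaznez

cell VEL=em, MOD=ta:
underlying: akvu-saz-be
1. 0 -> e / C _ C #: no change
2. f -> v, k -> g, p -> b, s -> z / V _ V: fires at position(s) 5: akvuzazbe
surface: akvuzazbe

cell VEL=so, MOD=zo:
underlying: akvu-a-nz
1. 0 -> e / C _ C #: inserts after position(s) 6: akvuanez
2. f -> v, k -> g, p -> b, s -> z / V _ V: no change
surface: akvuanez

cell VEL=gu, MOD=ta:
underlying: akvu-saz-me
1. 0 -> e / C _ C #: no change
2. f -> v, k -> g, p -> b, s -> z / V _ V: fires at position(s) 5: akvuzazme
surface: akvuzazme

cell VEL=so, MOD=pa:
underlying: akvu-na-nz
1. 0 -> e / C _ C #: inserts after position(s) 7: akvunanez
2. f -> v, k -> g, p -> b, s -> z / V _ V: no change
surface: akvunanez


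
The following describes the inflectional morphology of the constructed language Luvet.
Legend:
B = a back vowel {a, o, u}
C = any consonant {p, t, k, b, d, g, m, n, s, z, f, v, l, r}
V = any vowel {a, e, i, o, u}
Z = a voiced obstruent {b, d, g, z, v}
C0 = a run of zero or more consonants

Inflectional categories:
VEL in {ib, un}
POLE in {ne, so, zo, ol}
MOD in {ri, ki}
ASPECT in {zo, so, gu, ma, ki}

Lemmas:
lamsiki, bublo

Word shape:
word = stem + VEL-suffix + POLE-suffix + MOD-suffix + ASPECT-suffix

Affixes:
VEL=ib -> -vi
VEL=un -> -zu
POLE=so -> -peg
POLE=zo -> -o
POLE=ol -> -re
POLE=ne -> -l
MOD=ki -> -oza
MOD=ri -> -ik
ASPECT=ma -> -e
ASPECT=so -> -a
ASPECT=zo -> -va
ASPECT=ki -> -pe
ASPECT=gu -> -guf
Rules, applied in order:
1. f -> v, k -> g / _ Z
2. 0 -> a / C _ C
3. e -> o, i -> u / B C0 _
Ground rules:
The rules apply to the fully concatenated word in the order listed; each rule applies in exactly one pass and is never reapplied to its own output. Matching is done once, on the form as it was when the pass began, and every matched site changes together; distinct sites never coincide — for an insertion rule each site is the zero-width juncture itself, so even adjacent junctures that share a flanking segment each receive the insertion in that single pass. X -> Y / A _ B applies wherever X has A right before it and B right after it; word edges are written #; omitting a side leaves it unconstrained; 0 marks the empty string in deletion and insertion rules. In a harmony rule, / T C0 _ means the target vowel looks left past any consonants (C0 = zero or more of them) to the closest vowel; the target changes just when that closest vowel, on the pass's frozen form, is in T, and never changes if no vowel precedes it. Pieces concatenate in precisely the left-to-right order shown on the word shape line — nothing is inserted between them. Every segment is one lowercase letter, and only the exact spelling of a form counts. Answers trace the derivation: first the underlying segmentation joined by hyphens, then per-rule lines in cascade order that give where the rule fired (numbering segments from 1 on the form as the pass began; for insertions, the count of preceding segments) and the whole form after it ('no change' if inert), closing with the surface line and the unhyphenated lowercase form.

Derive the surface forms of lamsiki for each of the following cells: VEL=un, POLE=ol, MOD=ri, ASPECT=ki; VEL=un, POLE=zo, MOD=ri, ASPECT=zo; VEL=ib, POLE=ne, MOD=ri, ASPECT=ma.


cell VEL=un, POLE=ol, MOD=ri, ASPECT=ki:
underlying: lamsiki-zu-re-ik-pe
1. f -> v, k -> g / _ Z: no change
2. 0 -> a / C _ C: inserts after position(s) 3, 13: lamasikizureikape
3. e -> o, i -> u / B C0 _: fires at position(s) 6, 12, 17: lamasukizuroikapo
surface: lamasukizuroikapo

cell VEL=un, POLE=zo, MOD=ri, ASPECT=zo:
underlying: lamsiki-zu-o-ik-va
1. f -> v, k -> g / _ Z: fires at position(s) 12: lamsikizuoigva
2. 0 -> a / C _ C: inserts after position(s) 3, 12: lamasikizuoigava
3. e -> o, i -> u / B C0 _: fires at position(s) 6, 12: lamasukizuougava
surface: lamasukizuougava

cell VEL=ib, POLE=ne, MOD=ri, ASPECT=ma:
underlying: lamsiki-vi-l-ik-e
1. f -> v, k -> g / _ Z: no change
2. 0 -> a / C _ C: inserts after position(s) 3: lamasikivilike
3. e -> o, i -> u / B C0 _: fires at position(s) 6: lamasukivilike
surface: lamasukivilike


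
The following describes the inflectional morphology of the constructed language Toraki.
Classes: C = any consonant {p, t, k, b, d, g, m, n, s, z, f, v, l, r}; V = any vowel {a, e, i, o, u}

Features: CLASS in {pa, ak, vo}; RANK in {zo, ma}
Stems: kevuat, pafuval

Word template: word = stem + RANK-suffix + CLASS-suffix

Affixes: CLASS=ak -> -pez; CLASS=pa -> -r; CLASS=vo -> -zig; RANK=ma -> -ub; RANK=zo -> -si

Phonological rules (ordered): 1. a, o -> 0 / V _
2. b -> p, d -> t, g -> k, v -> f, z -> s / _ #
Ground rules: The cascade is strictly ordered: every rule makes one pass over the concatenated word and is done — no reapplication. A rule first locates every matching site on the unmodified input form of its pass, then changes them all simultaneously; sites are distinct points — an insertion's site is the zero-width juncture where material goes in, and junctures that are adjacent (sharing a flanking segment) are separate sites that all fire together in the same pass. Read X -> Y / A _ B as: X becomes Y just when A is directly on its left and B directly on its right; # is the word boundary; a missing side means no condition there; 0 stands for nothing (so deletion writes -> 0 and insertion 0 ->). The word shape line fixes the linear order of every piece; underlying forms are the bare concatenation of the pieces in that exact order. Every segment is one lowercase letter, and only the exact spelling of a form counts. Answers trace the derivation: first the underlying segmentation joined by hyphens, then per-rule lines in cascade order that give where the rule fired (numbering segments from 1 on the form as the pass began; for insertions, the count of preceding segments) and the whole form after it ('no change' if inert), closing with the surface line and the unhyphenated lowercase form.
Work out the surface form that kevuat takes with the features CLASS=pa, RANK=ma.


underlying: kevuat-ub-r
1. a, o -> 0 / V _: fires at position(s) 5: kevutubr
2. b -> p, d -> t, g -> k, v -> f, z -> s / _ #: no change
surface: kevutubr


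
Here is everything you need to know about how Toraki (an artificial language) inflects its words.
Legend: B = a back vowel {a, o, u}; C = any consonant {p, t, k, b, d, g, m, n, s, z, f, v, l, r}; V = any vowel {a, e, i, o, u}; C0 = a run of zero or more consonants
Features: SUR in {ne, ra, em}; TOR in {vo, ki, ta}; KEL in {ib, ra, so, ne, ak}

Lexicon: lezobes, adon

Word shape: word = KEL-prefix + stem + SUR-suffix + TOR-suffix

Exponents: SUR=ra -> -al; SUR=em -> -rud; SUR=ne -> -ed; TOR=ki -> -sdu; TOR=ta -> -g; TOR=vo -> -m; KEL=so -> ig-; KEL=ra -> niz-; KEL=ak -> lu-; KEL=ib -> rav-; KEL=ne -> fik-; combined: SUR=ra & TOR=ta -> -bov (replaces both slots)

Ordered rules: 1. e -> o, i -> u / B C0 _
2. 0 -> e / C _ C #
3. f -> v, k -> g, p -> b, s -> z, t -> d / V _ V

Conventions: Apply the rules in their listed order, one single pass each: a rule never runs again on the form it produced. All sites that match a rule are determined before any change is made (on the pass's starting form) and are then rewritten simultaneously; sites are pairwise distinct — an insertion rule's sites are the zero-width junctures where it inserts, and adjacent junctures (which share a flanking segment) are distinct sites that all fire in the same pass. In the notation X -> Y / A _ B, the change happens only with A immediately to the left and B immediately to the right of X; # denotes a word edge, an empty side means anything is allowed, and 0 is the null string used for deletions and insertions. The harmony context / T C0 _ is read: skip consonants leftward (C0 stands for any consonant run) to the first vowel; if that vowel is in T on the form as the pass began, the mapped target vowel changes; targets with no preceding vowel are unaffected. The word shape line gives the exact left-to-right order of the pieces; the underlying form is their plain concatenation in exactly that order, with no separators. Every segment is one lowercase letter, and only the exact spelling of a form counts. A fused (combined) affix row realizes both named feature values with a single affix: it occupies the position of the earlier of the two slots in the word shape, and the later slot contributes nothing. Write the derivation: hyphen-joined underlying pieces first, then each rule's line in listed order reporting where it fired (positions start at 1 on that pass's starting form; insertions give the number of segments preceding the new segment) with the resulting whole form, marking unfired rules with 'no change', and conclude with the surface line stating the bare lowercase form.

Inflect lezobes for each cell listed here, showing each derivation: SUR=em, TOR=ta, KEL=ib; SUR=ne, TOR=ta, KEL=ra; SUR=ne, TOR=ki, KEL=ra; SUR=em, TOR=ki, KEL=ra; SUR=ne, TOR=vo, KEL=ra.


cell SUR=em, TOR=ta, KEL=ib:
underlying: rav-lezobes-rud-g
1. e -> o, i -> u / B C0 _: fires at position(s) 5, 9: ravlozobosrudg
2. 0 -> e / C _ C #: inserts after position(s) 13: ravlozobosrudeg
3. f -> v, k -> g, p -> b, s -> z, t -> d / V _ V: no change
surface: ravlozobosrudeg

cell SUR=ne, TOR=ta, KEL=ra:
underlying: niz-lezobes-ed-g
1. e -> o, i -> u / B C0 _: fires at position(s) 9: nizlezobosedg
2. 0 -> e / C _ C #: inserts after position(s) 12: nizlezobosedeg
3. f -> v, k -> g, p -> b, s -> z, t -> d / V _ V: fires at position(s) 10: nizlezobozedeg
surface: nizlezobozedeg

cell SUR=ne, TOR=ki, KEL=ra:
underlying: niz-lezobes-ed-sdu
1. e -> o, i -> u / B C0 _: fires at position(s) 9: nizlezobosedsdu
2. 0 -> e / C _ C #: no change
3. f -> v, k -> g, p -> b, s -> z, t -> d / V _ V: fires at position(s) 10: nizlezobozedsdu
surface: nizlezobozedsdu

cell SUR=em, TOR=ki, KEL=ra:
underlying: niz-lezobes-rud-sdu
1. e -> o, i -> u / B C0 _: fires at position(s) 9: nizlezobosrudsdu
2. 0 -> e / C _ C #: no change
3. f -> v, k -> g, p -> b, s -> z, t -> d / V _ V: no change
surface: nizlezobosrudsdu

cell SUR=ne, TOR=vo, KEL=ra:
underlying: niz-lezobes-ed-m
1. e -> o, i -> u / B C0 _: fires at position(s) 9: nizlezobosedm
2. 0 -> e / C _ C #: inserts after position(s) 12: nizlezobosedem
3. f -> v, k -> g, p -> b, s -> z, t -> d / V _ V: fires at position(s) 10: nizlezobozedem
surface: nizlezobozedem


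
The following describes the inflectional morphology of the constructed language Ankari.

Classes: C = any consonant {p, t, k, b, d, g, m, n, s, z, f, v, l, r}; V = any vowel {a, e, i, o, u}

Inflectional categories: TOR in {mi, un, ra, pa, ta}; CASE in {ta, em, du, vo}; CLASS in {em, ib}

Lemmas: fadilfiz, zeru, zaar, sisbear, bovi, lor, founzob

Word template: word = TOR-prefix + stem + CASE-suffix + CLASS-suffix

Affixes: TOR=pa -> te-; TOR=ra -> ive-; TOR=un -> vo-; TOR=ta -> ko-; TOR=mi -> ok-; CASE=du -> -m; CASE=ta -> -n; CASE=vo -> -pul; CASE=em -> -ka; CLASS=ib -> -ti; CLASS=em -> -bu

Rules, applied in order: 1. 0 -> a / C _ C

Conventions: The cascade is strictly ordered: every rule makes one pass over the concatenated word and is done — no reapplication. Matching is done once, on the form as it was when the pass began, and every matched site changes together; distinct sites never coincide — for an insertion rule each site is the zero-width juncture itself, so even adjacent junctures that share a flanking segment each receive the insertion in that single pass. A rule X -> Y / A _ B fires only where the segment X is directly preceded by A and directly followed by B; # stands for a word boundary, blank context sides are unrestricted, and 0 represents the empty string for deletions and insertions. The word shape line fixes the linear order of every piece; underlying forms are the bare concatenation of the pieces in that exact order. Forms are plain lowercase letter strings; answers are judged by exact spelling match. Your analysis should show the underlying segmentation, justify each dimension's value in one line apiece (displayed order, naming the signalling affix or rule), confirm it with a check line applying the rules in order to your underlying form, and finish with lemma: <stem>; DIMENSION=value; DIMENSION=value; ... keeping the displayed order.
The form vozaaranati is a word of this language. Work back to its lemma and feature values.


underlying: vo-zaar-n-ti
TOR=un - signalled by the affix vo-
CASE=ta - signalled by the affix -n
CLASS=ib - signalled by the affix -ti
check: vozaarnti -> vozaaranati
lemma: zaar; TOR=un; CASE=ta; CLASS=ib


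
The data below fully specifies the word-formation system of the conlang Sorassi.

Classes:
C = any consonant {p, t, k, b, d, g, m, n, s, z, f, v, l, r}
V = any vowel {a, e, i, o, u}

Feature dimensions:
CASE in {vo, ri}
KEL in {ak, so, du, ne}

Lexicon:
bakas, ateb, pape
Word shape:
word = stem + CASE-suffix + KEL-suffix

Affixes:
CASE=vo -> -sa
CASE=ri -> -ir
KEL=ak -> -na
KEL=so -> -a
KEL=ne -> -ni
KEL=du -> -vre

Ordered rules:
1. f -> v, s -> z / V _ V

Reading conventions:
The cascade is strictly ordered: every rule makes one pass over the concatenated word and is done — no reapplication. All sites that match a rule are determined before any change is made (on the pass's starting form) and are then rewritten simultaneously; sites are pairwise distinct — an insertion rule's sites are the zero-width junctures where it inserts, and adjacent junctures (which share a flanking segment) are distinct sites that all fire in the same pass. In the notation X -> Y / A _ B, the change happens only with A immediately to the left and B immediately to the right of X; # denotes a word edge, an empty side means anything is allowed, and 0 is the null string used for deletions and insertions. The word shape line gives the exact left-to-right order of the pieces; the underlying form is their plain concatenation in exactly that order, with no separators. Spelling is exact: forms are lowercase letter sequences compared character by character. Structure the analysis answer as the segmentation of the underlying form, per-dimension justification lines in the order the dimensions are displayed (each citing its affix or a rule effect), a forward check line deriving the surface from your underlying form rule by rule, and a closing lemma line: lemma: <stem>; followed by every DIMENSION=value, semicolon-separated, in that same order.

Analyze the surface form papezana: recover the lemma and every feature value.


underlying: pape-sa-na
CASE=vo - signalled by the affix -sa
KEL=ak - signalled by the affix -na
check: papesana -> papezana
lemma: pape; CASE=vo; KEL=ak


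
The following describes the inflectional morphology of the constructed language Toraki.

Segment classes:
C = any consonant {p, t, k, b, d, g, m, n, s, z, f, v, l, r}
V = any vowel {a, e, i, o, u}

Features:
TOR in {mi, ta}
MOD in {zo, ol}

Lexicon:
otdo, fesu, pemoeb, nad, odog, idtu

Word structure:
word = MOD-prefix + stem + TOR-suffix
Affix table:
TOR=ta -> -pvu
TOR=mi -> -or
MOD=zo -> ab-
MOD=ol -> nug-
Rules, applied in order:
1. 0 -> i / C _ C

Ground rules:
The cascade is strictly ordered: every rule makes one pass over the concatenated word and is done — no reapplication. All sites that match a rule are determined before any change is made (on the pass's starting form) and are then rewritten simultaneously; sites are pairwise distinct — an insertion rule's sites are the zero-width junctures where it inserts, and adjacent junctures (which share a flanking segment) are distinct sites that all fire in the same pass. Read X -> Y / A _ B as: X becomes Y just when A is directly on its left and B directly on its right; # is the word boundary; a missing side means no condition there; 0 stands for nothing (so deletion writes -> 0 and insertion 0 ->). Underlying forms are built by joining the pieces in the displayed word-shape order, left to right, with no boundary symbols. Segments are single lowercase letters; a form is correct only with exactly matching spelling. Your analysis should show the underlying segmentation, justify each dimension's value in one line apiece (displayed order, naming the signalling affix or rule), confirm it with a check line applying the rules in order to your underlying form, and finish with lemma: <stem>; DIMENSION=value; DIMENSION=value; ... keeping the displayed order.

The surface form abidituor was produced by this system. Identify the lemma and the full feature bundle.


underlying: ab-idtu-or
TOR=mi - signalled by the affix -or
MOD=zo - signalled by the affix ab-
check: abidtuor -> abidituor
lemma: idtu; TOR=mi; MOD=zo


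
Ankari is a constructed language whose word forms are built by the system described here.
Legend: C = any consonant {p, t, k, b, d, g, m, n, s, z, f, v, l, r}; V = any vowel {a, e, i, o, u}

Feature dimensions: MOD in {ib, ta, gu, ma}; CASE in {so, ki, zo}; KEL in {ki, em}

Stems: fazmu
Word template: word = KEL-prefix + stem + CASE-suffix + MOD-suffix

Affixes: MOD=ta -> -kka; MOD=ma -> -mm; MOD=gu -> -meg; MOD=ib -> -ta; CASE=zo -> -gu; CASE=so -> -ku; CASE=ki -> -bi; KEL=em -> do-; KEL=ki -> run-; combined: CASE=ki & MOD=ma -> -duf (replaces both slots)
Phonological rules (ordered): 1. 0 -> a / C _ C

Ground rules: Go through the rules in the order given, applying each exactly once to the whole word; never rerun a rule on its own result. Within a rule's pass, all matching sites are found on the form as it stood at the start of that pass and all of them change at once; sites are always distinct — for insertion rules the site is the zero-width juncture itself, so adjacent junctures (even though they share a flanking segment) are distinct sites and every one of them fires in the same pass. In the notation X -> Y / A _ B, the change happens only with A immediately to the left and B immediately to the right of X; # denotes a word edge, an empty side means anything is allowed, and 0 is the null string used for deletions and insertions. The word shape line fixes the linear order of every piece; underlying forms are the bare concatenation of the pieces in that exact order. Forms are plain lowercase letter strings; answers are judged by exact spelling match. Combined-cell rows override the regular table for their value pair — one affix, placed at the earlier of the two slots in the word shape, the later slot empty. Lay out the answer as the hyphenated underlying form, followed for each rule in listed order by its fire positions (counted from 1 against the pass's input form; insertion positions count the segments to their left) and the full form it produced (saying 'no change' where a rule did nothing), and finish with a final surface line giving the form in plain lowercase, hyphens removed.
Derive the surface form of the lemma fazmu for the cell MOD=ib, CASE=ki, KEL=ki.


underlying: run-fazmu-bi-ta
1. 0 -> a / C _ C: inserts after position(s) 3, 6: runafazamubita
surface: runafazamubita


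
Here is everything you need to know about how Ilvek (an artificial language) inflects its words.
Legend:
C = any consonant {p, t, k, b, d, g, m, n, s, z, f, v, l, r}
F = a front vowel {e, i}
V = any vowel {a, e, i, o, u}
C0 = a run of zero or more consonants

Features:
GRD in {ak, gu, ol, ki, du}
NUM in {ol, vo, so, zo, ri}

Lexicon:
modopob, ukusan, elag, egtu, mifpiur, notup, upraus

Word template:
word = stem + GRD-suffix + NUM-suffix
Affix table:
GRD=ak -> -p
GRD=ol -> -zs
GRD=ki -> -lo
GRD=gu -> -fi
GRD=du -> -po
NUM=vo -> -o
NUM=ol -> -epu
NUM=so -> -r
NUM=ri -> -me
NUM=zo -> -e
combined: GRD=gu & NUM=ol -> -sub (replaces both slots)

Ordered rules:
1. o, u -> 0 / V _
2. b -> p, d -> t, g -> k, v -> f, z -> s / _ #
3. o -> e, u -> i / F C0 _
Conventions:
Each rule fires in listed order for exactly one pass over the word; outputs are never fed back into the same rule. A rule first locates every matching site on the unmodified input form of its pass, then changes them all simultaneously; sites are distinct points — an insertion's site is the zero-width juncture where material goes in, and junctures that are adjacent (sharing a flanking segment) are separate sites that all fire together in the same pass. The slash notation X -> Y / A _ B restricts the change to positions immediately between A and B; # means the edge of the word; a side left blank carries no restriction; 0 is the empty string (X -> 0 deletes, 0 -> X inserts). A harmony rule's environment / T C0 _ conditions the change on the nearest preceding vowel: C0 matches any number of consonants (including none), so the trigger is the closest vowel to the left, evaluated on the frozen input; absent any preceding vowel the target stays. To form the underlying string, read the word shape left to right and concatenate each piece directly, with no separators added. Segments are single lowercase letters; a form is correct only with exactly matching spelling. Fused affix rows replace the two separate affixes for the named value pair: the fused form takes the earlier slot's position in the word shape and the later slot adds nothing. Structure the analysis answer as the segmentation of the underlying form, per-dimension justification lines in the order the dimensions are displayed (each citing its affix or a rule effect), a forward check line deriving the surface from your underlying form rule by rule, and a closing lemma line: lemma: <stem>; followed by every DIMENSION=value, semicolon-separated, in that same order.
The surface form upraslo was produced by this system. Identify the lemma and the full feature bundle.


underlying: upraus-lo-o
GRD=ki - signalled by the affix -lo
NUM=vo - signalled by the affix -o
check: uprausloo -> upraslo -> upraslo -> upraslo
lemma: upraus; GRD=ki; NUM=vo


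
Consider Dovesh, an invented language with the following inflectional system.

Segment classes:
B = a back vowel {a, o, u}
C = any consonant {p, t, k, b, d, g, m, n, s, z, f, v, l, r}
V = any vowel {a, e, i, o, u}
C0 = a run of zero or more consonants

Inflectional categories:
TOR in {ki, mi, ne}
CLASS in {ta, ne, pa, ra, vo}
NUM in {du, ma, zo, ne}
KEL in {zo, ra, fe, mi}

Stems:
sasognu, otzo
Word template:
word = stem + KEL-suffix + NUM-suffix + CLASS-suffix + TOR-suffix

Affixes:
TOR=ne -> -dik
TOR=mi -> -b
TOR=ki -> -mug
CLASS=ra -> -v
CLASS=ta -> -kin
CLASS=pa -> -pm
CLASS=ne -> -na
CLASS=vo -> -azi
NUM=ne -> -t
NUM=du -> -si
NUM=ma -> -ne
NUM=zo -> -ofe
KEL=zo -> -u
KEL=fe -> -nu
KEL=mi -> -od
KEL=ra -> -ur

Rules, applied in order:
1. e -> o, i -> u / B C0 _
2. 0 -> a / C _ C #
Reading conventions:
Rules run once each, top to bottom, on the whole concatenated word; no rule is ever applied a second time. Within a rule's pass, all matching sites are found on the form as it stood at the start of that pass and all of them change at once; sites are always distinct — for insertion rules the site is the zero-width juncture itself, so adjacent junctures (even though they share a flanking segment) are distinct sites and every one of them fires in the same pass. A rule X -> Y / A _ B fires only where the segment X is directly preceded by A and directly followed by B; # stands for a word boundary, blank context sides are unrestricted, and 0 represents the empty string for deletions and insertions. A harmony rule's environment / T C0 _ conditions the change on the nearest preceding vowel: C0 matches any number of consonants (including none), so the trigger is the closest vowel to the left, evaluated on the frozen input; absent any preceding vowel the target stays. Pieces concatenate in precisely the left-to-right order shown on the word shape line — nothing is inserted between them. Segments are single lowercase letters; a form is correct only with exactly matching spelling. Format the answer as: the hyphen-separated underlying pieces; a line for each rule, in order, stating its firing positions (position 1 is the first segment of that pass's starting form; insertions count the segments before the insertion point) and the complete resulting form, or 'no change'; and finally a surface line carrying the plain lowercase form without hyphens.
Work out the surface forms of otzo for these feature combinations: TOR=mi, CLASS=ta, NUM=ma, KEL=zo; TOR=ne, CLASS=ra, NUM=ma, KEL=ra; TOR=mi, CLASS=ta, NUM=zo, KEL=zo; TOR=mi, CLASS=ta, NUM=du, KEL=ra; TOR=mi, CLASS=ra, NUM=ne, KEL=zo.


cell TOR=mi, CLASS=ta, NUM=ma, KEL=zo:
underlying: otzo-u-ne-kin-b
1. e -> o, i -> u / B C0 _: fires at position(s) 7: otzounokinb
2. 0 -> a / C _ C #: inserts after position(s) 10: otzounokinab
surface: otzounokinab

cell TOR=ne, CLASS=ra, NUM=ma, KEL=ra:
underlying: otzo-ur-ne-v-dik
1. e -> o, i -> u / B C0 _: fires at position(s) 8: otzournovdik
2. 0 -> a / C _ C #: no change
surface: otzournovdik

cell TOR=mi, CLASS=ta, NUM=zo, KEL=zo:
underlying: otzo-u-ofe-kin-b
1. e -> o, i -> u / B C0 _: fires at position(s) 8: otzouofokinb
2. 0 -> a / C _ C #: inserts after position(s) 11: otzouofokinab
surface: otzouofokinab

cell TOR=mi, CLASS=ta, NUM=du, KEL=ra:
underlying: otzo-ur-si-kin-b
1. e -> o, i -> u / B C0 _: fires at position(s) 8: otzoursukinb
2. 0 -> a / C _ C #: inserts after position(s) 11: otzoursukinab
surface: otzoursukinab

cell TOR=mi, CLASS=ra, NUM=ne, KEL=zo:
underlying: otzo-u-t-v-b
1. e -> o, i -> u / B C0 _: no change
2. 0 -> a / C _ C #: inserts after position(s) 7: otzoutvab
surface: otzoutvab


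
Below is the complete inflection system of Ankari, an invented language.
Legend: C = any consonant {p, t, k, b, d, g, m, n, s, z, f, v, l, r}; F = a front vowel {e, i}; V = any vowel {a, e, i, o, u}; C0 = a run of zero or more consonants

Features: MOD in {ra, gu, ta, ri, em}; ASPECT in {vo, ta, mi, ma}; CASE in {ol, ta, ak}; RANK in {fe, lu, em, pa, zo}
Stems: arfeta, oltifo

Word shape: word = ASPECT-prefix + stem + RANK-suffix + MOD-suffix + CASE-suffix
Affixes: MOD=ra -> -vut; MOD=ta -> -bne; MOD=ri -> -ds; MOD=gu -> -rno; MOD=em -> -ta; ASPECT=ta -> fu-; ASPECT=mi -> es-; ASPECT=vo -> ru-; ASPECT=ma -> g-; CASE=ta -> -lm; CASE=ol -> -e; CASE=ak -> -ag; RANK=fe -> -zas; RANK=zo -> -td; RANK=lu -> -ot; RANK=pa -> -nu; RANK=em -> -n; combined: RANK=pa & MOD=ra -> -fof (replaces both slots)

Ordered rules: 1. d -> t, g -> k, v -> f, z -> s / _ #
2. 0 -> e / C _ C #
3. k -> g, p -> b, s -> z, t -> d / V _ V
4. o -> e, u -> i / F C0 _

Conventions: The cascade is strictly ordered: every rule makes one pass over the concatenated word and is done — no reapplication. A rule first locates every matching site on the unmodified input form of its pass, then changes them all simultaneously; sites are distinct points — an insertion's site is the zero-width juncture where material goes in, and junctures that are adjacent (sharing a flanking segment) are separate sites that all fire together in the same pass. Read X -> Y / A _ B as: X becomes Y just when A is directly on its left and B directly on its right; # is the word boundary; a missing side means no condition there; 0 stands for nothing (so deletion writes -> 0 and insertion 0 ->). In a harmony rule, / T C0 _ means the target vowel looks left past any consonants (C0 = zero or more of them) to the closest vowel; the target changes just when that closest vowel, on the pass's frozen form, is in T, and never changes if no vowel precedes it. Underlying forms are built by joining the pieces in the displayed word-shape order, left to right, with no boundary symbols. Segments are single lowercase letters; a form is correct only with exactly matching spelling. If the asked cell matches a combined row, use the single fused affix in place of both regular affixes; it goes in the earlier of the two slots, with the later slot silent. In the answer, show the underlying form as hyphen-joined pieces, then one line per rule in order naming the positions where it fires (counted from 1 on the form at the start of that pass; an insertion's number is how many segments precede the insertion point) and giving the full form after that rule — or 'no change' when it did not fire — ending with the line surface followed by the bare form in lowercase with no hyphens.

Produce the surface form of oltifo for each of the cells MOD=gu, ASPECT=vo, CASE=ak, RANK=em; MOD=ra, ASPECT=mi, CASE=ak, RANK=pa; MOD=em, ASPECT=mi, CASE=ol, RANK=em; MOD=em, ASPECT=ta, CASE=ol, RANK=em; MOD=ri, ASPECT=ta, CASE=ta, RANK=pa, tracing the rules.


cell MOD=gu, ASPECT=vo, CASE=ak, RANK=em:
underlying: ru-oltifo-n-rno-ag
1. d -> t, g -> k, v -> f, z -> s / _ #: fires at position(s) 14: ruoltifonrnoak
2. 0 -> e / C _ C #: no change
3. k -> g, p -> b, s -> z, t -> d / V _ V: no change
4. o -> e, u -> i / F C0 _: fires at position(s) 8: ruoltifenrnoak
surface: ruoltifenrnoak

cell MOD=ra, ASPECT=mi, CASE=ak, RANK=pa:
underlying: es-oltifo-fof-ag
1. d -> t, g -> k, v -> f, z -> s / _ #: fires at position(s) 13: esoltifofofak
2. 0 -> e / C _ C #: no change
3. k -> g, p -> b, s -> z, t -> d / V _ V: fires at position(s) 2: ezoltifofofak
4. o -> e, u -> i / F C0 _: fires at position(s) 3, 8: ezeltifefofak
surface: ezeltifefofak

cell MOD=em, ASPECT=mi, CASE=ol, RANK=em:
underlying: es-oltifo-n-ta-e
1. d -> t, g -> k, v -> f, z -> s / _ #: no change
2. 0 -> e / C _ C #: no change
3. k -> g, p -> b, s -> z, t -> d / V _ V: fires at position(s) 2: ezoltifontae
4. o -> e, u -> i / F C0 _: fires at position(s) 3, 8: ezeltifentae
surface: ezeltifentae

cell MOD=em, ASPECT=ta, CASE=ol, RANK=em:
underlying: fu-oltifo-n-ta-e
1. d -> t, g -> k, v -> f, z -> s / _ #: no change
2. 0 -> e / C _ C #: no change
3. k -> g, p -> b, s -> z, t -> d / V _ V: no change
4. o -> e, u -> i / F C0 _: fires at position(s) 8: fuoltifentae
surface: fuoltifentae

cell MOD=ri, ASPECT=ta, CASE=ta, RANK=pa:
underlying: fu-oltifo-nu-ds-lm
1. d -> t, g -> k, v -> f, z -> s / _ #: no change
2. 0 -> e / C _ C #: inserts after position(s) 13: fuoltifonudslem
3. k -> g, p -> b, s -> z, t -> d / V _ V: no change
4. o -> e, u -> i / F C0 _: fires at position(s) 8: fuoltifenudslem
surface: fuoltifenudslem


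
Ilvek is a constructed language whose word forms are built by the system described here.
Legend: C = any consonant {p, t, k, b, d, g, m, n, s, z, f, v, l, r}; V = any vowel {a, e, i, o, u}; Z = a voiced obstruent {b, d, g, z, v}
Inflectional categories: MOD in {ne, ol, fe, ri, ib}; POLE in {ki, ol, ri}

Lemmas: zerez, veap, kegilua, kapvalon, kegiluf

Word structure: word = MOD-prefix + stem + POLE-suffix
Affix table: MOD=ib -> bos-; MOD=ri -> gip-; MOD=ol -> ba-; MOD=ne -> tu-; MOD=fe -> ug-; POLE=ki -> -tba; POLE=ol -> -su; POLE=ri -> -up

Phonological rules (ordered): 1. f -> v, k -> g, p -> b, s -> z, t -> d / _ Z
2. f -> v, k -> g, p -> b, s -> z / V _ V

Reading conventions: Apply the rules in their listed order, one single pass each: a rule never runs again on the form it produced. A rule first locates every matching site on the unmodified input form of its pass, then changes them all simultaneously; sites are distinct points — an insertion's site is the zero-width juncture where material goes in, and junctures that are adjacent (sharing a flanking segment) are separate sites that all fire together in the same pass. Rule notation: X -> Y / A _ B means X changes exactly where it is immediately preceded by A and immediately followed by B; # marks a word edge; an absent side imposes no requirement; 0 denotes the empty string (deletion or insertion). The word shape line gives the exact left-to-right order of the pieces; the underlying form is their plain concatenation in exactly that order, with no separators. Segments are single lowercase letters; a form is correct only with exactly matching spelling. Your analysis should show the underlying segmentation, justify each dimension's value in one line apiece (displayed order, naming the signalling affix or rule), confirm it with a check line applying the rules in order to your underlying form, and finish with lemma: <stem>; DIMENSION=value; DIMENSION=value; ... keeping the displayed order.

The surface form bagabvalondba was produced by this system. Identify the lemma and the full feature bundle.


underlying: ba-kapvalon-tba
MOD=ol - signalled by the affix ba-
POLE=ki - signalled by the affix -tba
check: bakapvalontba -> bakabvalondba -> bagabvalondba
lemma: kapvalon; MOD=ol; POLE=ki


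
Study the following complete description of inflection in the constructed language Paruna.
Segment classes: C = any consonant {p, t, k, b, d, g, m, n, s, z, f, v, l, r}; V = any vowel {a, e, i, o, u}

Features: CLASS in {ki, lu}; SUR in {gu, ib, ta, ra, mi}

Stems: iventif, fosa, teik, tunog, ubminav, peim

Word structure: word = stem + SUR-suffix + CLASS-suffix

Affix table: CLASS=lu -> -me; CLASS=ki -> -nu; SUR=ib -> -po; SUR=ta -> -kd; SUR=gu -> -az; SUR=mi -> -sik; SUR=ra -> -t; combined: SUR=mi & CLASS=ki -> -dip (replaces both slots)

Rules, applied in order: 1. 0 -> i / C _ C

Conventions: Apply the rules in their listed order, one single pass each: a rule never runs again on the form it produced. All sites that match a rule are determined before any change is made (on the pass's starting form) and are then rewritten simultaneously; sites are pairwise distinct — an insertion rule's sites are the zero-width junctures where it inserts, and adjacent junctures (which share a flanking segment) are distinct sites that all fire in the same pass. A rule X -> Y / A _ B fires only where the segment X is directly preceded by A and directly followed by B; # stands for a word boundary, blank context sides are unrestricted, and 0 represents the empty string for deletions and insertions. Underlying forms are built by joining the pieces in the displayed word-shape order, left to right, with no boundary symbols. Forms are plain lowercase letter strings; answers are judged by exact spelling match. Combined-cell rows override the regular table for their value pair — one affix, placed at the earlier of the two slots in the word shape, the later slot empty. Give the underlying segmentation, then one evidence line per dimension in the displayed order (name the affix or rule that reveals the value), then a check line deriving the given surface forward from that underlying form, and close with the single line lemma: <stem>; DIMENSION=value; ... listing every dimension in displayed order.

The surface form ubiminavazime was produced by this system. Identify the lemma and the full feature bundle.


underlying: ubminav-az-me
CLASS=lu - signalled by the affix -me
SUR=gu - signalled by the affix -az
check: ubminavazme -> ubiminavazime
lemma: ubminav; CLASS=lu; SUR=gu


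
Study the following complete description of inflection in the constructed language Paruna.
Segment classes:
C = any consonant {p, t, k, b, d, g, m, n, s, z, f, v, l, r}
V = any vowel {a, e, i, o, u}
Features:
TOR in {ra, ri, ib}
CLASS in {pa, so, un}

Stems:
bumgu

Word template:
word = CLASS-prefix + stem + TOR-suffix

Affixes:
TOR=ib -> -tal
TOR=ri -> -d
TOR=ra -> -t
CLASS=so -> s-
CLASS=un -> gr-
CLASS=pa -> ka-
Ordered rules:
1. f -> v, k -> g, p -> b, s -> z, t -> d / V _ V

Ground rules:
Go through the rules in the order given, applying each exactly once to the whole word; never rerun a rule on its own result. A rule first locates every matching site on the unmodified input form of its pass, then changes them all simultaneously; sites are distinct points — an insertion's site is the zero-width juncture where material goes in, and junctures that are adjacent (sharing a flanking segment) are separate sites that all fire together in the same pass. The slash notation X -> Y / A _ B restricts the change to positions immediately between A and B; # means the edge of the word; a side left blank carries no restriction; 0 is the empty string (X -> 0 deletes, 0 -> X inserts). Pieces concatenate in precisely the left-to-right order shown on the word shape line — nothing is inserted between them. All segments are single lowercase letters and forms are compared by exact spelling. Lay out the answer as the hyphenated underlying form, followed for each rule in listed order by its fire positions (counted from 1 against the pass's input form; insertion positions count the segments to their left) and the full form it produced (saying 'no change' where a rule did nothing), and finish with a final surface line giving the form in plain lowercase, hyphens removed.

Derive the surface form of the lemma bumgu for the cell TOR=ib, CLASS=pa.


underlying: ka-bumgu-tal
1. f -> v, k -> g, p -> b, s -> z, t -> d / V _ V: fires at position(s) 8: kabumgudal
surface: kabumgudal


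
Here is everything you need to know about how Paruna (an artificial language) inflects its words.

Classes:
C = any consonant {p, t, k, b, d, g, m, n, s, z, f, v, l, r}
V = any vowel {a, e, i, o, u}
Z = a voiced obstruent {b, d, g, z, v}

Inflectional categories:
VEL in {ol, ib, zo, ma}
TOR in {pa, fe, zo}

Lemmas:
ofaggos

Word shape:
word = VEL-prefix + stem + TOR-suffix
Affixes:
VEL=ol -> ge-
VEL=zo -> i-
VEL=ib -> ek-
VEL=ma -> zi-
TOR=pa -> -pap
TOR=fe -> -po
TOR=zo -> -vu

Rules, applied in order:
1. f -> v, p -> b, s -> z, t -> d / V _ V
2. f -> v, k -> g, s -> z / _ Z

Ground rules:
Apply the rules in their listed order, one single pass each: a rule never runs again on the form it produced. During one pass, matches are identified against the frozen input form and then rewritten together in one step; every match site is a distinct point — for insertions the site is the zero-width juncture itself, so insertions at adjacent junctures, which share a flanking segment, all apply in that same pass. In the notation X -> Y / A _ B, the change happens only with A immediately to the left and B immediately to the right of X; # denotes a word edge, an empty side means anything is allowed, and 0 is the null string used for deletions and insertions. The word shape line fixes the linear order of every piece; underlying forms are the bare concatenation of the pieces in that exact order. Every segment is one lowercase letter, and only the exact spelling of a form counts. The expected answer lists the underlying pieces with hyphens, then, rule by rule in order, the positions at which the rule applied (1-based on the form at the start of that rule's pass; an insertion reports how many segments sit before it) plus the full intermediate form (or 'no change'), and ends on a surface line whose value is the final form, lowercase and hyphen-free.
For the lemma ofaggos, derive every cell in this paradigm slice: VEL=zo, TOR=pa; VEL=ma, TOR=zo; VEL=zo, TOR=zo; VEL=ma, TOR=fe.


cell VEL=zo, TOR=pa:
underlying: i-ofaggos-pap
1. f -> v, p -> b, s -> z, t -> d / V _ V: fires at position(s) 3: iovaggospap
2. f -> v, k -> g, s -> z / _ Z: no change
surface: iovaggospap

cell VEL=ma, TOR=zo:
underlying: zi-ofaggos-vu
1. f -> v, p -> b, s -> z, t -> d / V _ V: fires at position(s) 4: ziovaggosvu
2. f -> v, k -> g, s -> z / _ Z: fires at position(s) 9: ziovaggozvu
surface: ziovaggozvu

cell VEL=zo, TOR=zo:
underlying: i-ofaggos-vu
1. f -> v, p -> b, s -> z, t -> d / V _ V: fires at position(s) 3: iovaggosvu
2. f -> v, k -> g, s -> z / _ Z: fires at position(s) 8: iovaggozvu
surface: iovaggozvu

cell VEL=ma, TOR=fe:
underlying: zi-ofaggos-po
1. f -> v, p -> b, s -> z, t -> d / V _ V: fires at position(s) 4: ziovaggospo
2. f -> v, k -> g, s -> z / _ Z: no change
surface: ziovaggospo
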